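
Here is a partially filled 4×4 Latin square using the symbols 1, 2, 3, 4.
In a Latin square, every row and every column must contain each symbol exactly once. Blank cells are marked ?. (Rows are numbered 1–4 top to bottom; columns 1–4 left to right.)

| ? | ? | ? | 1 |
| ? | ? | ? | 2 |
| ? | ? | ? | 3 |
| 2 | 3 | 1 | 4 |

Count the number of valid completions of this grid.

4

Row 1, column 1: eliminating its row and column leaves {3, 4}.
Row 1, column 2: eliminating its row and column leaves {2, 4}.
Row 1, column 3: eliminating its row and column leaves {2, 3, 4}.
Row 2, column 1: eliminating its row and column leaves {1, 3, 4}.
Row 2, column 2: eliminating its row and column leaves {1, 4}.
Row 2, column 3: eliminating its row and column leaves {3, 4}.
Row 3, column 1: eliminating its row and column leaves {1, 4}.
Row 3, column 2: eliminating its row and column leaves {1, 2, 4}.
Row 3, column 3: eliminating its row and column leaves {2, 4}.
Enumerating the assignments across these blanks that avoid any row or column repeat gives 4 completions.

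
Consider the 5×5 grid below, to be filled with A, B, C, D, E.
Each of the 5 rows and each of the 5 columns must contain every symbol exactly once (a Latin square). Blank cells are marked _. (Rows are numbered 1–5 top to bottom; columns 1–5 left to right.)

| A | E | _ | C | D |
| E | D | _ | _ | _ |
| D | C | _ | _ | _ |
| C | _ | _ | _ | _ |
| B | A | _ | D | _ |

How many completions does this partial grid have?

Row 1, column 3: eliminating its row and column leaves {B}.
Row 2, column 3: eliminating its row and column leaves {A, B, C}.
Row 2, column 4: eliminating its row and column leaves {A, B}.
Row 2, column 5: eliminating its row and column leaves {A, B, C}.
Row 3, column 3: eliminating its row and column leaves {A, B, E}.
Row 3, column 4: eliminating its row and column leaves {A, B, E}.
Row 3, column 5: eliminating its row and column leaves {A, B, E}.
Row 4, column 2: eliminating its row and column leaves {B}.
Row 4, column 3: eliminating its row and column leaves {A, B, D, E}.
Row 4, column 4: eliminating its row and column leaves {A, B, E}.
Row 4, column 5: eliminating its row and column leaves {A, B, E}.
Row 5, column 3: eliminating its row and column leaves {C, E}.
Row 5, column 5: eliminating its row and column leaves {C, E}.
Enumerating the assignments across these blanks that avoid any row or column repeat gives 3 completions.

3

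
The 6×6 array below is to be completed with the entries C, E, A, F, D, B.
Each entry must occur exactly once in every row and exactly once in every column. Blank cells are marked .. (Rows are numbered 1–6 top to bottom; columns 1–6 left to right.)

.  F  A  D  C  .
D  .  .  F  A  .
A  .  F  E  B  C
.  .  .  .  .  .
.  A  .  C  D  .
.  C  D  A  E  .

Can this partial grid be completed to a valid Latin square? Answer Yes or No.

No

Row 3, column 2: row 3 has {C, E, A, F, B} and column 2 has {C, A, F}, so it must be D.
Row 4, column 4: row 4 has {} and column 4 has {C, E, A, F, D}, so it must be B.
Row 4, column 2: row 4 has {B} and column 2 has {C, A, F, D}, so it must be E.
Row 2, column 2: row 2 has {A, F, D} and column 2 has {C, E, A, F, D}, so it must be B.
Row 2, column 6: row 2 has {A, F, D, B} and column 6 has {C}, so it must be E.
Row 1, column 6: row 1 has {C, A, F, D} and column 6 has {C, E}, so it must be B.
Row 1, column 1: row 1 has {C, A, F, D, B} and column 1 has {A, D}, so it must be E.
Row 2, column 3: row 2 has {E, A, F, D, B} and column 3 has {A, F, D}, so it must be C.
Now row 4, column 3: row 4 together with column 3 already contain {C, E, A, F, D, B} — every symbol — so nothing can go there. The grid has no valid completion.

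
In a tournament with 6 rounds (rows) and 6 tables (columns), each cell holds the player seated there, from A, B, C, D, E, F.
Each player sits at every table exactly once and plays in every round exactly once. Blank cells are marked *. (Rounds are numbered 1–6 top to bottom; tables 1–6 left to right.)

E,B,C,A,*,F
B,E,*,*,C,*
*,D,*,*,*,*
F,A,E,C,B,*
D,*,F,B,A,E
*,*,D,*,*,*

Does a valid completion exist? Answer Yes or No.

No

Round 1, table 5: round 1 has {A, B, C, E, F} and table 5 has {A, B, C}, so it must be D.
Round 2, table 3: round 2 has {B, C, E} and table 3 has {C, D, E, F}, so it must be A.
Round 2, table 6: round 2 has {A, B, C, E} and table 6 has {E, F}, so it must be D.
Now round 4, table 6: round 4 together with table 6 already contain {A, B, C, D, E, F} — every symbol — so nothing can go there. The grid has no valid completion.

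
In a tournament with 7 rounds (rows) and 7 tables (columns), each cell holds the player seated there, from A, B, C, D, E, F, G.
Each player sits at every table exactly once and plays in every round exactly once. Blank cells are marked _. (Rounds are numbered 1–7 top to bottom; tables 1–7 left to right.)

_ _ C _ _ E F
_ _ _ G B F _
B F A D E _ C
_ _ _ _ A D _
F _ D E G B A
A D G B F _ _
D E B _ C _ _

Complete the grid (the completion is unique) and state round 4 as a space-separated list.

Round 1, table 1: round 1 has {C, E, F} and table 1 has {A, B, D, F}, leaving only G.
Round 1, table 4: round 1 has {C, E, F, G} and table 4 has {B, D, E, G}, leaving only A.
Round 1, table 2: round 1 has {A, C, E, F, G} and table 2 has {D, E, F}, leaving only B.
Round 1, table 5: round 1 has {A, B, C, E, F, G} and table 5 has {A, B, C, E, F, G}, leaving only D.
Round 2, table 3: round 2 has {B, F, G} and table 3 has {A, B, C, D, G}, leaving only E.
Round 4, table 3: round 4 has {A, D} and table 3 has {A, B, C, D, E, G}, leaving only F.
Round 4, table 4: round 4 has {A, D, F} and table 4 has {A, B, D, E, G}, leaving only C.
Round 4, table 1: round 4 has {A, C, D, F} and table 1 has {A, B, D, F, G}, leaving only E.
Round 4, table 2: round 4 has {A, C, D, E, F} and table 2 has {B, D, E, F}, leaving only G.
Round 4, table 7: round 4 has {A, C, D, E, F, G} and table 7 has {A, C, F}, leaving only B.
So round 4 reads: E G F C A D B.

E G F C A D B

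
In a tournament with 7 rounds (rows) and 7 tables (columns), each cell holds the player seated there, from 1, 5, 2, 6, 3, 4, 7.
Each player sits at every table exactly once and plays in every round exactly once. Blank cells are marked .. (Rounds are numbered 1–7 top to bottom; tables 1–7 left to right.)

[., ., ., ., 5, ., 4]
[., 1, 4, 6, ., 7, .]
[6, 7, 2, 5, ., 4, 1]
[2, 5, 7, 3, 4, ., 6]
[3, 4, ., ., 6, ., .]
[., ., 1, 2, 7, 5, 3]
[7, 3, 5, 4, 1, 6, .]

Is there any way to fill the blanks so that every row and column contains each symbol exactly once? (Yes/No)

Round 5, table 3: round 5 together with table 3 already contain {1, 5, 2, 6, 3, 4, 7} — every symbol — so nothing can go there. The grid has no valid completion.

No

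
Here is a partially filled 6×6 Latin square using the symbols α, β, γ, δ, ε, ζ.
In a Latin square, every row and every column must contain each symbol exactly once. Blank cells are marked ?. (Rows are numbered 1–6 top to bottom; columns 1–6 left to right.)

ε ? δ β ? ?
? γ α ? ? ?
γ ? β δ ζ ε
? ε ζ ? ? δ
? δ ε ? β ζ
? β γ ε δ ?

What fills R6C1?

ζ

Row 2, column 4: row 2 has {α, γ} and column 4 has {β, δ, ε}, leaving only ζ.
Row 2, column 5: row 2 has {α, γ, ζ} and column 5 has {β, δ, ζ}, leaving only ε.
Row 2, column 6: row 2 has {α, γ, ε, ζ} and column 6 has {δ, ε, ζ}, leaving only β.
Row 2, column 1: row 2 has {α, β, γ, ε, ζ} and column 1 has {γ, ε}, leaving only δ.
Row 3, column 2: row 3 has {β, γ, δ, ε, ζ} and column 2 has {β, γ, δ, ε}, leaving only α.
Row 1, column 2: row 1 has {β, δ, ε} and column 2 has {α, β, γ, δ, ε}, leaving only ζ.
Row 5, column 1: row 5 has {β, δ, ε, ζ} and column 1 has {γ, δ, ε}, leaving only α.
Row 6 already has {β, γ, δ, ε} and column 1 already has {α, γ, δ, ε}, so row 6, column 1 must be ζ.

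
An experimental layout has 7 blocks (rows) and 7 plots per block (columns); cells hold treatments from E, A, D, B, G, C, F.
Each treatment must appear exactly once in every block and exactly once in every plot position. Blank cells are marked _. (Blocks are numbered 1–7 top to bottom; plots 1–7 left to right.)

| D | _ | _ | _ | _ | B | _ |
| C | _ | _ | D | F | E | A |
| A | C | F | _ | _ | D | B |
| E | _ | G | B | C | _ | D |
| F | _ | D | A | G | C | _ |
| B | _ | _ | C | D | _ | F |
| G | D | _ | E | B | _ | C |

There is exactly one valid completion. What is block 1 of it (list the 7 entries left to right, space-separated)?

D E C F A B G

Block 2, plot 3: block 2 has {E, A, D, C, F} and plot 3 has {D, G, F}, leaving only B.
Block 2, plot 2: block 2 has {E, A, D, B, C, F} and plot 2 has {D, C}, leaving only G.
Block 3, plot 4: block 3 has {A, D, B, C, F} and plot 4 has {E, A, D, B, C}, leaving only G.
Block 1, plot 4: block 1 has {D, B} and plot 4 has {E, A, D, B, G, C}, leaving only F.
Block 3, plot 5: block 3 has {A, D, B, G, C, F} and plot 5 has {D, B, G, C, F}, leaving only E.
Block 1, plot 5: block 1 has {D, B, F} and plot 5 has {E, D, B, G, C, F}, leaving only A.
Block 1, plot 2: block 1 has {A, D, B, F} and plot 2 has {D, G, C}, leaving only E.
Block 1, plot 3: block 1 has {E, A, D, B, F} and plot 3 has {D, B, G, F}, leaving only C.
Block 1, plot 7: block 1 has {E, A, D, B, C, F} and plot 7 has {A, D, B, C, F}, leaving only G.
So block 1 reads: D E C F A B G.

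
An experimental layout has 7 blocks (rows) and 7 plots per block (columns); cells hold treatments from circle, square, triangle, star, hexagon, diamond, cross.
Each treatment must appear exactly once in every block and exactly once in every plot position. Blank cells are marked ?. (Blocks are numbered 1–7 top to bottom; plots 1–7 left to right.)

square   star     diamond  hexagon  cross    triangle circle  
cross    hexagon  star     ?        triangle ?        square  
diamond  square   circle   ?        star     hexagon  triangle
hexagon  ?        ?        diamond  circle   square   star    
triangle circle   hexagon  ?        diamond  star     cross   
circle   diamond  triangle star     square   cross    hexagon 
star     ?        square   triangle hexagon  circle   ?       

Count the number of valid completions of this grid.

Block 2, plot 4: eliminating its block and plot leaves {circle}.
Block 2, plot 6: eliminating its block and plot leaves {diamond}.
Block 3, plot 4: eliminating its block and plot leaves {cross}.
Block 4, plot 2: eliminating its block and plot leaves {triangle, cross}.
Block 4, plot 3: eliminating its block and plot leaves {cross}.
Block 5, plot 4: eliminating its block and plot leaves {square}.
Block 7, plot 2: eliminating its block and plot leaves {cross}.
Block 7, plot 7: eliminating its block and plot leaves {diamond}.
Only one assignment across all blanks avoids any block or plot repeat, giving 1 completion.

1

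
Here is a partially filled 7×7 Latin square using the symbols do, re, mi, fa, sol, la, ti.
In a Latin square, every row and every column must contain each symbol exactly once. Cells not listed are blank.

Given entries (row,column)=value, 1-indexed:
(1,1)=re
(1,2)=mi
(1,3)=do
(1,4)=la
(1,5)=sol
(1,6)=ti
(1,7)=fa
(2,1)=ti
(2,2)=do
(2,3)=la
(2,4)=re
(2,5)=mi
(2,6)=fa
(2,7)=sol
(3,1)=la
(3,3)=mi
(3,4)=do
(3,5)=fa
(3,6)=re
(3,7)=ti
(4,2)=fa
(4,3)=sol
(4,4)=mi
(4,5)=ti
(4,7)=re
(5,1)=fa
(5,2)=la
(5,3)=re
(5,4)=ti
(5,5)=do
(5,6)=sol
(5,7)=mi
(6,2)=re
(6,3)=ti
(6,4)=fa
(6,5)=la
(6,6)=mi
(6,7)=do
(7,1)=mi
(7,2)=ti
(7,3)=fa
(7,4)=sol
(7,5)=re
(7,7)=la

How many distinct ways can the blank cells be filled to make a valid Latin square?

Row 3, column 2: eliminating its row and column leaves {sol}.
Row 4, column 1: eliminating its row and column leaves {do}.
Row 4, column 6: eliminating its row and column leaves {do, la}.
Row 6, column 1: eliminating its row and column leaves {sol}.
Row 7, column 6: eliminating its row and column leaves {do}.
Only one assignment across all blanks avoids any row or column repeat, giving 1 completion.

1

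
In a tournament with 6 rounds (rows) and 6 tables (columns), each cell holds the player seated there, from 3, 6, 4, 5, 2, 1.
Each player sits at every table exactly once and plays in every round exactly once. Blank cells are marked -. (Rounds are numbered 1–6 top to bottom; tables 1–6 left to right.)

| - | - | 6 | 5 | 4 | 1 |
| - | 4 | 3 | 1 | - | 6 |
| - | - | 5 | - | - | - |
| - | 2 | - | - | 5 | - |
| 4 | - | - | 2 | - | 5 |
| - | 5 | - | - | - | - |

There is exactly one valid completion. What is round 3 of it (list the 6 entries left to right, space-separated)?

Round 1, table 2: round 1 has {6, 4, 5, 1} and table 2 has {4, 5, 2}, leaving only 3.
Round 1, table 1: round 1 has {3, 6, 4, 5, 1} and table 1 has {4}, leaving only 2.
Round 2, table 1: round 2 has {3, 6, 4, 1} and table 1 has {4, 2}, leaving only 5.
Round 2, table 5: round 2 has {3, 6, 4, 5, 1} and table 5 has {4, 5}, leaving only 2.
Round 5, table 3: round 5 has {4, 5, 2} and table 3 has {3, 6, 5}, leaving only 1.
Round 4, table 3: round 4 has {5, 2} and table 3 has {3, 6, 5, 1}, leaving only 4.
Round 4, table 6: round 4 has {4, 5, 2} and table 6 has {6, 5, 1}, leaving only 3.
Round 4, table 4: round 4 has {3, 4, 5, 2} and table 4 has {5, 2, 1}, leaving only 6.
Round 4, table 1: round 4 has {3, 6, 4, 5, 2} and table 1 has {4, 5, 2}, leaving only 1.
Round 5, table 2: round 5 has {4, 5, 2, 1} and table 2 has {3, 4, 5, 2}, leaving only 6.
Round 3, table 2: round 3 has {5} and table 2 has {3, 6, 4, 5, 2}, leaving only 1.
Round 5, table 5: round 5 has {6, 4, 5, 2, 1} and table 5 has {4, 5, 2}, leaving only 3.
Round 3, table 5: round 3 has {5, 1} and table 5 has {3, 4, 5, 2}, leaving only 6.
Round 3, table 1: round 3 has {6, 5, 1} and table 1 has {4, 5, 2, 1}, leaving only 3.
Round 3, table 4: round 3 has {3, 6, 5, 1} and table 4 has {6, 5, 2, 1}, leaving only 4.
Round 3, table 6: round 3 has {3, 6, 4, 5, 1} and table 6 has {3, 6, 5, 1}, leaving only 2.
So round 3 reads: 3 1 5 4 6 2.

3 1 5 4 6 2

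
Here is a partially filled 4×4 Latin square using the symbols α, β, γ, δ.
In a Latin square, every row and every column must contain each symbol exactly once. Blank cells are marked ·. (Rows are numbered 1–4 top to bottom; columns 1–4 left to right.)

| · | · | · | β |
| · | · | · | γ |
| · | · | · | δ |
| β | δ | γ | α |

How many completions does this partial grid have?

Row 1, column 1: eliminating its row and column leaves {α, γ, δ}.
Row 1, column 2: eliminating its row and column leaves {α, γ}.
Row 1, column 3: eliminating its row and column leaves {α, δ}.
Row 2, column 1: eliminating its row and column leaves {α, δ}.
Row 2, column 2: eliminating its row and column leaves {α, β}.
Row 2, column 3: eliminating its row and column leaves {α, β, δ}.
Row 3, column 1: eliminating its row and column leaves {α, γ}.
Row 3, column 2: eliminating its row and column leaves {α, β, γ}.
Row 3, column 3: eliminating its row and column leaves {α, β}.
Enumerating the assignments across these blanks that avoid any row or column repeat gives 4 completions.

4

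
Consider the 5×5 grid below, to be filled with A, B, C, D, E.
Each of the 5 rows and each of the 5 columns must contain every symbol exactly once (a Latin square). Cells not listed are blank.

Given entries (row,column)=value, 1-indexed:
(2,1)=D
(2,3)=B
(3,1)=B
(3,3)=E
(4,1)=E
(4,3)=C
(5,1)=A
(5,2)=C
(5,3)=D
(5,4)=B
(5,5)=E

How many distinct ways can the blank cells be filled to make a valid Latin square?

Row 1, column 1: eliminating its row and column leaves {C}.
Row 1, column 2: eliminating its row and column leaves {A, B, D, E}.
Row 1, column 3: eliminating its row and column leaves {A}.
Row 1, column 4: eliminating its row and column leaves {A, C, D, E}.
Row 1, column 5: eliminating its row and column leaves {A, B, C, D}.
Row 2, column 2: eliminating its row and column leaves {A, E}.
Row 2, column 4: eliminating its row and column leaves {A, C, E}.
Row 2, column 5: eliminating its row and column leaves {A, C}.
Row 3, column 2: eliminating its row and column leaves {A, D}.
Row 3, column 4: eliminating its row and column leaves {A, C, D}.
Row 3, column 5: eliminating its row and column leaves {A, C, D}.
Row 4, column 2: eliminating its row and column leaves {A, B, D}.
Row 4, column 4: eliminating its row and column leaves {A, D}.
Row 4, column 5: eliminating its row and column leaves {A, B, D}.
Enumerating the assignments across these blanks that avoid any row or column repeat gives 6 completions.

6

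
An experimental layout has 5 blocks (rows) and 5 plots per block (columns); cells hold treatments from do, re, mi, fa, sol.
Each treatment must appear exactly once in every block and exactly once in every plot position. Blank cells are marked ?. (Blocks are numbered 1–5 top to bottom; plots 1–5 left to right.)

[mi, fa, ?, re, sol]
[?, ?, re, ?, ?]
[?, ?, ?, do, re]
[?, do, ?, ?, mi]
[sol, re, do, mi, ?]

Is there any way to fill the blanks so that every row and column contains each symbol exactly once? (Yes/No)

Block 1, plot 3: block 1 together with plot 3 already contain {do, re, mi, fa, sol} — every symbol — so nothing can go there. The grid has no valid completion.

No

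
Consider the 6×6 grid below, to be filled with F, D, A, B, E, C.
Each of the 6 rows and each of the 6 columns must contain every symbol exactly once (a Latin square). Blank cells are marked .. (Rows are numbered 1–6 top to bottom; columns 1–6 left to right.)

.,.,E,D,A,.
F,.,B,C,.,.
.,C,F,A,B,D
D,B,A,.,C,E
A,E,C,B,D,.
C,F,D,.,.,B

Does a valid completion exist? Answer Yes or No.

No

Row 1, column 2: row 1 together with column 2 already contain {F, D, A, B, E, C} — every symbol — so nothing can go there. The grid has no valid completion.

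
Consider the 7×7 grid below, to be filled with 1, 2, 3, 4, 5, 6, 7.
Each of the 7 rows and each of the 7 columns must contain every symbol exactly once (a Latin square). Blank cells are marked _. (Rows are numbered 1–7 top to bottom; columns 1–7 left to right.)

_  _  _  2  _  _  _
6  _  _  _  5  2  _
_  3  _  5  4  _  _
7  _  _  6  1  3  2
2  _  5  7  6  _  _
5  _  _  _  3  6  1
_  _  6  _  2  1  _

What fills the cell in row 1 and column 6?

Row 1, column 5: row 1 has {2} and column 5 has {1, 2, 3, 4, 5, 6}, leaving only 7.
Row 3, column 1: row 3 has {3, 4, 5} and column 1 has {2, 5, 6, 7}, leaving only 1.
Row 3, column 6: row 3 has {1, 3, 4, 5} and column 6 has {1, 2, 3, 6}, leaving only 7.
Row 3, column 3: row 3 has {1, 3, 4, 5, 7} and column 3 has {5, 6}, leaving only 2.
Row 3, column 7: row 3 has {1, 2, 3, 4, 5, 7} and column 7 has {1, 2}, leaving only 6.
Row 4, column 3: row 4 has {1, 2, 3, 6, 7} and column 3 has {2, 5, 6}, leaving only 4.
Row 4, column 2: row 4 has {1, 2, 3, 4, 6, 7} and column 2 has {3}, leaving only 5.
Row 5, column 6: row 5 has {2, 5, 6, 7} and column 6 has {1, 2, 3, 6, 7}, leaving only 4.
Row 1 already has {2, 7} and column 6 already has {1, 2, 3, 4, 6, 7}, so row 1, column 6 must be 5.

5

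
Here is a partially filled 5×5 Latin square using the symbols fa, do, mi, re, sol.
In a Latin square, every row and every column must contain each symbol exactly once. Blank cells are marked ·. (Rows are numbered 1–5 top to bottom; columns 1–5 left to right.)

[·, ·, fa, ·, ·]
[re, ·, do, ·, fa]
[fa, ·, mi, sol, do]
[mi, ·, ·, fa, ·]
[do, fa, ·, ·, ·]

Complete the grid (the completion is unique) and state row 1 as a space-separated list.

sol mi fa do re

Row 1, column 1: row 1 has {fa} and column 1 has {fa, do, mi, re}, leaving only sol.
Row 2, column 4: row 2 has {fa, do, re} and column 4 has {fa, sol}, leaving only mi.
Row 2, column 2: row 2 has {fa, do, mi, re} and column 2 has {fa}, leaving only sol.
Row 3, column 2: row 3 has {fa, do, mi, sol} and column 2 has {fa, sol}, leaving only re.
Row 4, column 2: row 4 has {fa, mi} and column 2 has {fa, re, sol}, leaving only do.
Row 1, column 2: row 1 has {fa, sol} and column 2 has {fa, do, re, sol}, leaving only mi.
Row 1, column 5: row 1 has {fa, mi, sol} and column 5 has {fa, do}, leaving only re.
Row 1, column 4: row 1 has {fa, mi, re, sol} and column 4 has {fa, mi, sol}, leaving only do.
So row 1 reads: sol mi fa do re.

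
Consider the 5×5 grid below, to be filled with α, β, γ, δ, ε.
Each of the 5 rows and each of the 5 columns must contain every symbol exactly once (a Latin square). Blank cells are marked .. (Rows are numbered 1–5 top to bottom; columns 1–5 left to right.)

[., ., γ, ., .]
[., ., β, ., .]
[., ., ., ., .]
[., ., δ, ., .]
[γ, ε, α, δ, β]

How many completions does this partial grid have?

Row 1, column 1: eliminating its row and column leaves {α, β, δ, ε}.
Row 1, column 2: eliminating its row and column leaves {α, β, δ}.
Row 1, column 4: eliminating its row and column leaves {α, β, ε}.
Row 1, column 5: eliminating its row and column leaves {α, δ, ε}.
Row 2, column 1: eliminating its row and column leaves {α, δ, ε}.
Row 2, column 2: eliminating its row and column leaves {α, γ, δ}.
Row 2, column 4: eliminating its row and column leaves {α, γ, ε}.
Row 2, column 5: eliminating its row and column leaves {α, γ, δ, ε}.
Row 3, column 1: eliminating its row and column leaves {α, β, δ, ε}.
Row 3, column 2: eliminating its row and column leaves {α, β, γ, δ}.
Row 3, column 3: eliminating its row and column leaves {ε}.
Row 3, column 4: eliminating its row and column leaves {α, β, γ, ε}.
Row 3, column 5: eliminating its row and column leaves {α, γ, δ, ε}.
Row 4, column 1: eliminating its row and column leaves {α, β, ε}.
Row 4, column 2: eliminating its row and column leaves {α, β, γ}.
Row 4, column 4: eliminating its row and column leaves {α, β, γ, ε}.
Row 4, column 5: eliminating its row and column leaves {α, γ, ε}.
Enumerating the assignments across these blanks that avoid any row or column repeat gives 56 completions.

56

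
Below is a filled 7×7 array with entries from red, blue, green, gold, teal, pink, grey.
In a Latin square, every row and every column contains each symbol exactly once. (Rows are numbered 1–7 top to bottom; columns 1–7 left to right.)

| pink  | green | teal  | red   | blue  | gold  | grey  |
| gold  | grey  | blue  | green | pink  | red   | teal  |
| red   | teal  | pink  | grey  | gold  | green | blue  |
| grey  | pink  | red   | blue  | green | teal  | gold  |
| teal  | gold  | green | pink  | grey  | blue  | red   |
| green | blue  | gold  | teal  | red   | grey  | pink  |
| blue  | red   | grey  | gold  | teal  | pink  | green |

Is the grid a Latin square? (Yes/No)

Each row is a permutation of the 7 symbols, and so is each column.

Yes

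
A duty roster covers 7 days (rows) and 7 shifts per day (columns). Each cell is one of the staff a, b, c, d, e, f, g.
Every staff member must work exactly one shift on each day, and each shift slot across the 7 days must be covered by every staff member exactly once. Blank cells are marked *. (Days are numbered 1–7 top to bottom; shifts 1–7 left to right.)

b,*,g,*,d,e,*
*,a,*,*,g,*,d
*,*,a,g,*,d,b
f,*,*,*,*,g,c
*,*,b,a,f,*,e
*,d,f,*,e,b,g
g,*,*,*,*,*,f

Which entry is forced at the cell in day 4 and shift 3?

d

Day 1, shift 7: day 1 has {b, d, e, g} and shift 7 has {b, c, d, e, f, g}, leaving only a.
Day 3, shift 5: day 3 has {a, b, d, g} and shift 5 has {d, e, f, g}, leaving only c.
Day 3, shift 1: day 3 has {a, b, c, d, g} and shift 1 has {b, f, g}, leaving only e.
Day 2, shift 1: day 2 has {a, d, g} and shift 1 has {b, e, f, g}, leaving only c.
Day 2, shift 3: day 2 has {a, c, d, g} and shift 3 has {a, b, f, g}, leaving only e.
Day 4 already has {c, f, g} and shift 3 already has {a, b, e, f, g}, so day 4, shift 3 must be d.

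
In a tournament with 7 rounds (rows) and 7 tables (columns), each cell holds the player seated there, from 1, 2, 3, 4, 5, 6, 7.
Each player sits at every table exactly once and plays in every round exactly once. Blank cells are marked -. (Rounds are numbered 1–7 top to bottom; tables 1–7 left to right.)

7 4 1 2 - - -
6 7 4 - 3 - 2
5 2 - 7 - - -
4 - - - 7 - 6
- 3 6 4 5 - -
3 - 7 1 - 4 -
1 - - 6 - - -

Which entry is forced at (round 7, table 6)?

3

Round 1, table 5: round 1 has {1, 2, 4, 7} and table 5 has {3, 5, 7}, leaving only 6.
Round 2, table 4: round 2 has {2, 3, 4, 6, 7} and table 4 has {1, 2, 4, 6, 7}, leaving only 5.
Round 2, table 6: round 2 has {2, 3, 4, 5, 6, 7} and table 6 has {4}, leaving only 1.
Round 3, table 3: round 3 has {2, 5, 7} and table 3 has {1, 4, 6, 7}, leaving only 3.
Round 3, table 6: round 3 has {2, 3, 5, 7} and table 6 has {1, 4}, leaving only 6.
Round 4, table 4: round 4 has {4, 6, 7} and table 4 has {1, 2, 4, 5, 6, 7}, leaving only 3.
Round 5, table 1: round 5 has {3, 4, 5, 6} and table 1 has {1, 3, 4, 5, 6, 7}, leaving only 2.
Round 5, table 6: round 5 has {2, 3, 4, 5, 6} and table 6 has {1, 4, 6}, leaving only 7.
Round 5, table 7: round 5 has {2, 3, 4, 5, 6, 7} and table 7 has {2, 6}, leaving only 1.
Round 3, table 7: round 3 has {2, 3, 5, 6, 7} and table 7 has {1, 2, 6}, leaving only 4.
Round 3, table 5: round 3 has {2, 3, 4, 5, 6, 7} and table 5 has {3, 5, 6, 7}, leaving only 1.
Round 6, table 5: round 6 has {1, 3, 4, 7} and table 5 has {1, 3, 5, 6, 7}, leaving only 2.
Round 6, table 7: round 6 has {1, 2, 3, 4, 7} and table 7 has {1, 2, 4, 6}, leaving only 5.
Round 1, table 7: round 1 has {1, 2, 4, 6, 7} and table 7 has {1, 2, 4, 5, 6}, leaving only 3.
Round 1, table 6: round 1 has {1, 2, 3, 4, 6, 7} and table 6 has {1, 4, 6, 7}, leaving only 5.
Round 4, table 6: round 4 has {3, 4, 6, 7} and table 6 has {1, 4, 5, 6, 7}, leaving only 2.
Round 7 already has {1, 6} and table 6 already has {1, 2, 4, 5, 6, 7}, so round 7, table 6 must be 3.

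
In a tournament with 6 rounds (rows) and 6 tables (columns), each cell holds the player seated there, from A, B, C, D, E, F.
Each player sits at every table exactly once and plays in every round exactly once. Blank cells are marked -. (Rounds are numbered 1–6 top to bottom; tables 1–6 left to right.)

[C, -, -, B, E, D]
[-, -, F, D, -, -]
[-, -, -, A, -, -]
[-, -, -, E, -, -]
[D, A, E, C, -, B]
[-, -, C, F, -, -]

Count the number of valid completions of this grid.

28

Round 1, table 2: eliminating its round and table leaves {F}.
Round 1, table 3: eliminating its round and table leaves {A}.
Round 2, table 1: eliminating its round and table leaves {A, B, E}.
Round 2, table 2: eliminating its round and table leaves {B, C, E}.
Round 2, table 5: eliminating its round and table leaves {A, B, C}.
Round 2, table 6: eliminating its round and table leaves {A, C, E}.
Round 3, table 1: eliminating its round and table leaves {B, E, F}.
Round 3, table 2: eliminating its round and table leaves {B, C, D, E, F}.
Round 3, table 3: eliminating its round and table leaves {B, D}.
Round 3, table 5: eliminating its round and table leaves {B, C, D, F}.
Round 3, table 6: eliminating its round and table leaves {C, E, F}.
Round 4, table 1: eliminating its round and table leaves {A, B, F}.
Round 4, table 2: eliminating its round and table leaves {B, C, D, F}.
Round 4, table 3: eliminating its round and table leaves {A, B, D}.
Round 4, table 5: eliminating its round and table leaves {A, B, C, D, F}.
Round 4, table 6: eliminating its round and table leaves {A, C, F}.
Round 5, table 5: eliminating its round and table leaves {F}.
Round 6, table 1: eliminating its round and table leaves {A, B, E}.
Round 6, table 2: eliminating its round and table leaves {B, D, E}.
Round 6, table 5: eliminating its round and table leaves {A, B, D}.
Round 6, table 6: eliminating its round and table leaves {A, E}.
Enumerating the assignments across these blanks that avoid any round or table repeat gives 28 completions.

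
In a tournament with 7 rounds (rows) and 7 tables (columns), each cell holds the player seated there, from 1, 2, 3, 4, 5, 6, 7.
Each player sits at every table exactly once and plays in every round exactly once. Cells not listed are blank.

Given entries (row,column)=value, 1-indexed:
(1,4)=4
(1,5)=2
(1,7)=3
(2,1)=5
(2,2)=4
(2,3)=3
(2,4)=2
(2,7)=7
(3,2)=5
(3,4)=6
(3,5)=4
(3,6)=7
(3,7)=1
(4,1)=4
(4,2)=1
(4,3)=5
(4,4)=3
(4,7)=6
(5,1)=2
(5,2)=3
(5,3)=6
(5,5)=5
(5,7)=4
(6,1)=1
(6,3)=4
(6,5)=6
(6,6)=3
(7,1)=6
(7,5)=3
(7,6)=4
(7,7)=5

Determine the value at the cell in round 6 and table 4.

Round 1, table 1: round 1 has {2, 3, 4} and table 1 has {1, 2, 4, 5, 6}, leaving only 7.
Round 1, table 2: round 1 has {2, 3, 4, 7} and table 2 has {1, 3, 4, 5}, leaving only 6.
Round 1, table 3: round 1 has {2, 3, 4, 6, 7} and table 3 has {3, 4, 5, 6}, leaving only 1.
Round 1, table 6: round 1 has {1, 2, 3, 4, 6, 7} and table 6 has {3, 4, 7}, leaving only 5.
Round 2, table 5: round 2 has {2, 3, 4, 5, 7} and table 5 has {2, 3, 4, 5, 6}, leaving only 1.
Round 2, table 6: round 2 has {1, 2, 3, 4, 5, 7} and table 6 has {3, 4, 5, 7}, leaving only 6.
Round 3, table 1: round 3 has {1, 4, 5, 6, 7} and table 1 has {1, 2, 4, 5, 6, 7}, leaving only 3.
Round 3, table 3: round 3 has {1, 3, 4, 5, 6, 7} and table 3 has {1, 3, 4, 5, 6}, leaving only 2.
Round 4, table 5: round 4 has {1, 3, 4, 5, 6} and table 5 has {1, 2, 3, 4, 5, 6}, leaving only 7.
Round 4, table 6: round 4 has {1, 3, 4, 5, 6, 7} and table 6 has {3, 4, 5, 6, 7}, leaving only 2.
Round 5, table 6: round 5 has {2, 3, 4, 5, 6} and table 6 has {2, 3, 4, 5, 6, 7}, leaving only 1.
Round 5, table 4: round 5 has {1, 2, 3, 4, 5, 6} and table 4 has {2, 3, 4, 6}, leaving only 7.
Round 6 already has {1, 3, 4, 6} and table 4 already has {2, 3, 4, 6, 7}, so round 6, table 4 must be 5.

5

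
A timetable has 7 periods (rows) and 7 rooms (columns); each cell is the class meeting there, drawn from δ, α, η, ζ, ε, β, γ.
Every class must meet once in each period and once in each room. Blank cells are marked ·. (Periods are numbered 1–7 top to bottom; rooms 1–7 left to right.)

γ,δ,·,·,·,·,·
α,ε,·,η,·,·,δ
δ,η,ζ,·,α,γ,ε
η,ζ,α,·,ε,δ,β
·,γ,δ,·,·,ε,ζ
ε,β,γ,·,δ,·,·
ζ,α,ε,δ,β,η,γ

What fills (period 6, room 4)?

Period 2, room 3: period 2 has {δ, α, η, ε} and room 3 has {δ, α, ζ, ε, γ}, leaving only β.
Period 1, room 3: period 1 has {δ, γ} and room 3 has {δ, α, ζ, ε, β, γ}, leaving only η.
Period 1, room 5: period 1 has {δ, η, γ} and room 5 has {δ, α, ε, β}, leaving only ζ.
Period 1, room 7: period 1 has {δ, η, ζ, γ} and room 7 has {δ, ζ, ε, β, γ}, leaving only α.
Period 1, room 6: period 1 has {δ, α, η, ζ, γ} and room 6 has {δ, η, ε, γ}, leaving only β.
Period 1, room 4: period 1 has {δ, α, η, ζ, β, γ} and room 4 has {δ, η}, leaving only ε.
Period 2, room 5: period 2 has {δ, α, η, ε, β} and room 5 has {δ, α, ζ, ε, β}, leaving only γ.
Period 2, room 6: period 2 has {δ, α, η, ε, β, γ} and room 6 has {δ, η, ε, β, γ}, leaving only ζ.
Period 3, room 4: period 3 has {δ, α, η, ζ, ε, γ} and room 4 has {δ, η, ε}, leaving only β.
Period 4, room 4: period 4 has {δ, α, η, ζ, ε, β} and room 4 has {δ, η, ε, β}, leaving only γ.
Period 5, room 1: period 5 has {δ, ζ, ε, γ} and room 1 has {δ, α, η, ζ, ε, γ}, leaving only β.
Period 5, room 4: period 5 has {δ, ζ, ε, β, γ} and room 4 has {δ, η, ε, β, γ}, leaving only α.
Period 6 already has {δ, ε, β, γ} and room 4 already has {δ, α, η, ε, β, γ}, so period 6, room 4 must be ζ.

ζ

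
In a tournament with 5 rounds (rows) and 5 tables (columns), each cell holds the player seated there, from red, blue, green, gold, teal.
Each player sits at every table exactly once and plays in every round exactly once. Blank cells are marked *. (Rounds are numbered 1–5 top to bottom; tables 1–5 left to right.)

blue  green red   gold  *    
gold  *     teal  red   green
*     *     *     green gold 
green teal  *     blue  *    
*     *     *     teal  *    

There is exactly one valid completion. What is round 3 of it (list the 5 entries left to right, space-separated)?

Round 3, table 3: round 3 has {green, gold} and table 3 has {red, teal}, leaving only blue.
Round 3, table 2: round 3 has {blue, green, gold} and table 2 has {green, teal}, leaving only red.
Round 3, table 1: round 3 has {red, blue, green, gold} and table 1 has {blue, green, gold}, leaving only teal.
So round 3 reads: teal red blue green gold.

teal red blue green gold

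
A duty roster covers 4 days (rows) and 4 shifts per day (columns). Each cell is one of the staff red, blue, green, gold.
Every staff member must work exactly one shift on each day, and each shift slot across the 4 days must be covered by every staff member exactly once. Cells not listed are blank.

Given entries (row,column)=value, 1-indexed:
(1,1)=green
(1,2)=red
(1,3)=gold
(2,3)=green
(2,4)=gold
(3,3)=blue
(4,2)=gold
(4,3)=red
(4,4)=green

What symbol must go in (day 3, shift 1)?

gold

Day 1, shift 4: day 1 has {red, green, gold} and shift 4 has {green, gold}, leaving only blue.
Day 2, shift 2: day 2 has {green, gold} and shift 2 has {red, gold}, leaving only blue.
Day 2, shift 1: day 2 has {blue, green, gold} and shift 1 has {green}, leaving only red.
Day 3 already has {blue} and shift 1 already has {red, green}, so day 3, shift 1 must be gold.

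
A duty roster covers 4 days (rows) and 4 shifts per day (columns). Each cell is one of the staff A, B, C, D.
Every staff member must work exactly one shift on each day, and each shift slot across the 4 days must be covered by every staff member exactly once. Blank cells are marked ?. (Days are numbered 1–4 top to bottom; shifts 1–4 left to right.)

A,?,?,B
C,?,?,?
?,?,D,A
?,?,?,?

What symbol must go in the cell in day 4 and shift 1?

Day 1, shift 3: day 1 has {A, B} and shift 3 has {D}, leaving only C.
Day 1, shift 2: day 1 has {A, B, C} and shift 2 has {}, leaving only D.
Day 2, shift 4: day 2 has {C} and shift 4 has {A, B}, leaving only D.
Day 3, shift 1: day 3 has {A, D} and shift 1 has {A, C}, leaving only B.
Day 4 already has {} and shift 1 already has {A, B, C}, so day 4, shift 1 must be D.

D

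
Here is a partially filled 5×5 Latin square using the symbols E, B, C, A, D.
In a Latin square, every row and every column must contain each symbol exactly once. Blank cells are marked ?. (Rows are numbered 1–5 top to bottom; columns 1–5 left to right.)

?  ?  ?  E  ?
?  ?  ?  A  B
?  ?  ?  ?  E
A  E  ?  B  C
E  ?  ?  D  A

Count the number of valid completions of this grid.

Row 1, column 1: eliminating its row and column leaves {B, C, D}.
Row 1, column 2: eliminating its row and column leaves {B, C, A, D}.
Row 1, column 3: eliminating its row and column leaves {B, C, A, D}.
Row 1, column 5: eliminating its row and column leaves {D}.
Row 2, column 1: eliminating its row and column leaves {C, D}.
Row 2, column 2: eliminating its row and column leaves {C, D}.
Row 2, column 3: eliminating its row and column leaves {E, C, D}.
Row 3, column 1: eliminating its row and column leaves {B, C, D}.
Row 3, column 2: eliminating its row and column leaves {B, C, A, D}.
Row 3, column 3: eliminating its row and column leaves {B, C, A, D}.
Row 3, column 4: eliminating its row and column leaves {C}.
Row 4, column 3: eliminating its row and column leaves {D}.
Row 5, column 2: eliminating its row and column leaves {B, C}.
Row 5, column 3: eliminating its row and column leaves {B, C}.
Enumerating the assignments across these blanks that avoid any row or column repeat gives 3 completions.

3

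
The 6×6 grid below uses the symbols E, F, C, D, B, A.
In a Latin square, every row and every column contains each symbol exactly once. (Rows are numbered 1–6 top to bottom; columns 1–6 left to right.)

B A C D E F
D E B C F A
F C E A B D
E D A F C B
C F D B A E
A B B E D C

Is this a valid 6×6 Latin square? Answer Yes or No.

Column 3 contains B twice (at rows 2 and 6), so it is not a permutation.

No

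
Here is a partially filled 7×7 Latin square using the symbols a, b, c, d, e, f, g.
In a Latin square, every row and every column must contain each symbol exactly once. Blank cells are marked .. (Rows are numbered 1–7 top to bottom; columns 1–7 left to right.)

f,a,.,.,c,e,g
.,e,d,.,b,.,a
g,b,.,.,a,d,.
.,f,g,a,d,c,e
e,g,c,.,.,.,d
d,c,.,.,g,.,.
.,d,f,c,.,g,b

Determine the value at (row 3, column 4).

Row 1, column 3: row 1 has {a, c, e, f, g} and column 3 has {c, d, f, g}, leaving only b.
Row 1, column 4: row 1 has {a, b, c, e, f, g} and column 4 has {a, c}, leaving only d.
Row 2, column 1: row 2 has {a, b, d, e} and column 1 has {d, e, f, g}, leaving only c.
Row 2, column 6: row 2 has {a, b, c, d, e} and column 6 has {c, d, e, g}, leaving only f.
Row 2, column 4: row 2 has {a, b, c, d, e, f} and column 4 has {a, c, d}, leaving only g.
Row 3, column 3: row 3 has {a, b, d, g} and column 3 has {b, c, d, f, g}, leaving only e.
Row 3 already has {a, b, d, e, g} and column 4 already has {a, c, d, g}, so row 3, column 4 must be f.

f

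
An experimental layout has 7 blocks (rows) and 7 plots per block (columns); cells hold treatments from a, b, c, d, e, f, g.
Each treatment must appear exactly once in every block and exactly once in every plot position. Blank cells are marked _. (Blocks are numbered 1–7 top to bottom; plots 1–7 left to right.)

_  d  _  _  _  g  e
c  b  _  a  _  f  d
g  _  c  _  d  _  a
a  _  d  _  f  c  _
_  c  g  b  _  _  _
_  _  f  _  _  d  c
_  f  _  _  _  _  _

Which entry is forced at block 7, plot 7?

g

Block 2, plot 3: block 2 has {a, b, c, d, f} and plot 3 has {c, d, f, g}, leaving only e.
Block 2, plot 5: block 2 has {a, b, c, d, e, f} and plot 5 has {d, f}, leaving only g.
Block 3, plot 2: block 3 has {a, c, d, g} and plot 2 has {b, c, d, f}, leaving only e.
Block 3, plot 4: block 3 has {a, c, d, e, g} and plot 4 has {a, b}, leaving only f.
Block 1, plot 4: block 1 has {d, e, g} and plot 4 has {a, b, f}, leaving only c.
Block 3, plot 6: block 3 has {a, c, d, e, f, g} and plot 6 has {c, d, f, g}, leaving only b.
Block 4, plot 2: block 4 has {a, c, d, f} and plot 2 has {b, c, d, e, f}, leaving only g.
Block 4, plot 4: block 4 has {a, c, d, f, g} and plot 4 has {a, b, c, f}, leaving only e.
Block 4, plot 7: block 4 has {a, c, d, e, f, g} and plot 7 has {a, c, d, e}, leaving only b.
Block 7 already has {f} and plot 7 already has {a, b, c, d, e}, so block 7, plot 7 must be g.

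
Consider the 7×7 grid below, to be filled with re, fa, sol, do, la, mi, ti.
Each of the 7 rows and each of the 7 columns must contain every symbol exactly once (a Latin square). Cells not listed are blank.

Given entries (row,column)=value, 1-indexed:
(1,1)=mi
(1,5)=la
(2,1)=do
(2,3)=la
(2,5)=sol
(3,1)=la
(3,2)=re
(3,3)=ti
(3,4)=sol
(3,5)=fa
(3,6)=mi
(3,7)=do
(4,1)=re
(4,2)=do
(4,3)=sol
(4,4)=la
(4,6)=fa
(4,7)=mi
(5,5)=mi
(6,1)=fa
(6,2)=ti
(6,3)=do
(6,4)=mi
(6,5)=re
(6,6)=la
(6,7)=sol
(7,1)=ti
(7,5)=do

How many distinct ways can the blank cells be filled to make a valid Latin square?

14

Row 1, column 2: eliminating its row and column leaves {fa, sol}.
Row 1, column 3: eliminating its row and column leaves {re, fa}.
Row 1, column 4: eliminating its row and column leaves {re, fa, do, ti}.
Row 1, column 6: eliminating its row and column leaves {re, sol, do, ti}.
Row 1, column 7: eliminating its row and column leaves {re, fa, ti}.
Row 2, column 2: eliminating its row and column leaves {fa, mi}.
Row 2, column 4: eliminating its row and column leaves {re, fa, ti}.
Row 2, column 6: eliminating its row and column leaves {re, ti}.
Row 2, column 7: eliminating its row and column leaves {re, fa, ti}.
Row 4, column 5: eliminating its row and column leaves {ti}.
Row 5, column 1: eliminating its row and column leaves {sol}.
Row 5, column 2: eliminating its row and column leaves {fa, sol, la}.
Row 5, column 3: eliminating its row and column leaves {re, fa}.
Row 5, column 4: eliminating its row and column leaves {re, fa, do, ti}.
Row 5, column 6: eliminating its row and column leaves {re, sol, do, ti}.
Row 5, column 7: eliminating its row and column leaves {re, fa, la, ti}.
Row 7, column 2: eliminating its row and column leaves {fa, sol, la, mi}.
Row 7, column 3: eliminating its row and column leaves {re, fa, mi}.
Row 7, column 4: eliminating its row and column leaves {re, fa}.
Row 7, column 6: eliminating its row and column leaves {re, sol}.
Row 7, column 7: eliminating its row and column leaves {re, fa, la}.
Enumerating the assignments across these blanks that avoid any row or column repeat gives 14 completions.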